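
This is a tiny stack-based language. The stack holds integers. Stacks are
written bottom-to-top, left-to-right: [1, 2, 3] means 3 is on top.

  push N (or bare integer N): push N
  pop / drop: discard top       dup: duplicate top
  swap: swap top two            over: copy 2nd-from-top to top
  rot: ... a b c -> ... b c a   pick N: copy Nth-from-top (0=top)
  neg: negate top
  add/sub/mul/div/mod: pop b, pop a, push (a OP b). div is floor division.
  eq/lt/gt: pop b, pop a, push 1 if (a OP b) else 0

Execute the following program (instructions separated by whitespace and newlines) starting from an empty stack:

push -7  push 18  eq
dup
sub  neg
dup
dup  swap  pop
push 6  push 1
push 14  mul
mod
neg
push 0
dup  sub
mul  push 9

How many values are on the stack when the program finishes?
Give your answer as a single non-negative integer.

After 'push -7': stack = [-7] (depth 1)
After 'push 18': stack = [-7, 18] (depth 2)
After 'eq': stack = [0] (depth 1)
After 'dup': stack = [0, 0] (depth 2)
After 'sub': stack = [0] (depth 1)
After 'neg': stack = [0] (depth 1)
After 'dup': stack = [0, 0] (depth 2)
After 'dup': stack = [0, 0, 0] (depth 3)
After 'swap': stack = [0, 0, 0] (depth 3)
After 'pop': stack = [0, 0] (depth 2)
  ...
After 'push 1': stack = [0, 0, 6, 1] (depth 4)
After 'push 14': stack = [0, 0, 6, 1, 14] (depth 5)
After 'mul': stack = [0, 0, 6, 14] (depth 4)
After 'mod': stack = [0, 0, 6] (depth 3)
After 'neg': stack = [0, 0, -6] (depth 3)
After 'push 0': stack = [0, 0, -6, 0] (depth 4)
After 'dup': stack = [0, 0, -6, 0, 0] (depth 5)
After 'sub': stack = [0, 0, -6, 0] (depth 4)
After 'mul': stack = [0, 0, 0] (depth 3)
After 'push 9': stack = [0, 0, 0, 9] (depth 4)

Answer: 4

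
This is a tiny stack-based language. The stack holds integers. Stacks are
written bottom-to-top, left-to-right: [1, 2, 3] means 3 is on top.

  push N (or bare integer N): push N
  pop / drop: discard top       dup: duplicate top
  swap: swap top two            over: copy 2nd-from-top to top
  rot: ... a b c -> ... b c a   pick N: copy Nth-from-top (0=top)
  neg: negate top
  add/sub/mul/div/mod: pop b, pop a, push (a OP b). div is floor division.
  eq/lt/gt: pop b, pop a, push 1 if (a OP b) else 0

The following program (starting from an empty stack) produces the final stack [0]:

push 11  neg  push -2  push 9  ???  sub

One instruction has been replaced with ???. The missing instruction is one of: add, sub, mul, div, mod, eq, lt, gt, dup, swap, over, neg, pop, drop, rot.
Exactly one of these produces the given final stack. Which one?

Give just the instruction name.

Stack before ???: [-11, -2, 9]
Stack after ???:  [-11, -11]
The instruction that transforms [-11, -2, 9] -> [-11, -11] is: sub

Answer: sub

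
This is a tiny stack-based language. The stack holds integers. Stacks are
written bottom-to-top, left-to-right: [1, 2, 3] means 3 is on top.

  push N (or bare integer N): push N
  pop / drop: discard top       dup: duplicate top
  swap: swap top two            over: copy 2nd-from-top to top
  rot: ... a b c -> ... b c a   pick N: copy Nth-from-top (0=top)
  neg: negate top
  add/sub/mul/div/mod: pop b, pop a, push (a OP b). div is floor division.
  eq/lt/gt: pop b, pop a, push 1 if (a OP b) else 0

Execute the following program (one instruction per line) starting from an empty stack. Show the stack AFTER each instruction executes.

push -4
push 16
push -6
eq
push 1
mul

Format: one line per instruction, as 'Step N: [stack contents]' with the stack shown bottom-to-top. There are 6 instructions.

Step 1: [-4]
Step 2: [-4, 16]
Step 3: [-4, 16, -6]
Step 4: [-4, 0]
Step 5: [-4, 0, 1]
Step 6: [-4, 0]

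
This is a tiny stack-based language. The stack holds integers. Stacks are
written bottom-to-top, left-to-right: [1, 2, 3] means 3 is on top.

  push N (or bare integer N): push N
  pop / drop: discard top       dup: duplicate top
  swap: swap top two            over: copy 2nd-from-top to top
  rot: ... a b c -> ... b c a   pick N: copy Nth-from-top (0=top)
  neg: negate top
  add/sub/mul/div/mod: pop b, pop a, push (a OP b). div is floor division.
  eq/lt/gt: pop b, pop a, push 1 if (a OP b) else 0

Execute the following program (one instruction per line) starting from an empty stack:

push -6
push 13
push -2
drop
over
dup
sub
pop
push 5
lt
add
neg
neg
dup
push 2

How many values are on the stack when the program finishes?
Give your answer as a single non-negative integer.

After 'push -6': stack = [-6] (depth 1)
After 'push 13': stack = [-6, 13] (depth 2)
After 'push -2': stack = [-6, 13, -2] (depth 3)
After 'drop': stack = [-6, 13] (depth 2)
After 'over': stack = [-6, 13, -6] (depth 3)
After 'dup': stack = [-6, 13, -6, -6] (depth 4)
After 'sub': stack = [-6, 13, 0] (depth 3)
After 'pop': stack = [-6, 13] (depth 2)
After 'push 5': stack = [-6, 13, 5] (depth 3)
After 'lt': stack = [-6, 0] (depth 2)
After 'add': stack = [-6] (depth 1)
After 'neg': stack = [6] (depth 1)
After 'neg': stack = [-6] (depth 1)
After 'dup': stack = [-6, -6] (depth 2)
After 'push 2': stack = [-6, -6, 2] (depth 3)

Answer: 3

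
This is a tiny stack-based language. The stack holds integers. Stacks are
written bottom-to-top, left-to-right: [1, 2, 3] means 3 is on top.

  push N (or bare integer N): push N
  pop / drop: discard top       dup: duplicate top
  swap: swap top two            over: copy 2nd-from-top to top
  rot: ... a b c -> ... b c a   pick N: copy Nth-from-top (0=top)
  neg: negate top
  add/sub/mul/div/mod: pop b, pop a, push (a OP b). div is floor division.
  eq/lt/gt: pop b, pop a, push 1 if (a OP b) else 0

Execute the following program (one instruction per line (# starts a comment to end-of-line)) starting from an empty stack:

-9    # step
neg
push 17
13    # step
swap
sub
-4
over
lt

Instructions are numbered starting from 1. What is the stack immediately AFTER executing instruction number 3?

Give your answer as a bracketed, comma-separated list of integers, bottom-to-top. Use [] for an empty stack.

Answer: [9, 17]

Derivation:
Step 1 ('-9'): [-9]
Step 2 ('neg'): [9]
Step 3 ('push 17'): [9, 17]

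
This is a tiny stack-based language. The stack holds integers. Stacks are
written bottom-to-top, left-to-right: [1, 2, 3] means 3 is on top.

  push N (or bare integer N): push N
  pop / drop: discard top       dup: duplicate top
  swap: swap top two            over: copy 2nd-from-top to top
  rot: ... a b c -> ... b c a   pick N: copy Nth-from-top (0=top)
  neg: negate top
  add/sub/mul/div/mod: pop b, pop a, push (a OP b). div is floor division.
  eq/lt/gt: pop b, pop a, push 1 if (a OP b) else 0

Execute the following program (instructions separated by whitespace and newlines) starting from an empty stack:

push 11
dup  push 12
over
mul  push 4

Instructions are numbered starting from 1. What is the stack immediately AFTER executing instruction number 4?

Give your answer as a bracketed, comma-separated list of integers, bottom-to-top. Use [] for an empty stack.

Step 1 ('push 11'): [11]
Step 2 ('dup'): [11, 11]
Step 3 ('push 12'): [11, 11, 12]
Step 4 ('over'): [11, 11, 12, 11]

Answer: [11, 11, 12, 11]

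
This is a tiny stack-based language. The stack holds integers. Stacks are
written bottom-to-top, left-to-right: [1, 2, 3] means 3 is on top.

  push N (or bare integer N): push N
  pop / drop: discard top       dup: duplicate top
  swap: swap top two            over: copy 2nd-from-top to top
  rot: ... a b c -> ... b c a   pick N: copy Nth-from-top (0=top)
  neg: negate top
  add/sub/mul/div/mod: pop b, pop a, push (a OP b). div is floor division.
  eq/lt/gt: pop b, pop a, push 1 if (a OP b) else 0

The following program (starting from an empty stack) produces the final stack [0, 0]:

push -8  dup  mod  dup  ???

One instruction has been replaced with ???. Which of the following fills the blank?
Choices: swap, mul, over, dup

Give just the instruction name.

Answer: swap

Derivation:
Stack before ???: [0, 0]
Stack after ???:  [0, 0]
Checking each choice:
  swap: MATCH
  mul: produces [0]
  over: produces [0, 0, 0]
  dup: produces [0, 0, 0]


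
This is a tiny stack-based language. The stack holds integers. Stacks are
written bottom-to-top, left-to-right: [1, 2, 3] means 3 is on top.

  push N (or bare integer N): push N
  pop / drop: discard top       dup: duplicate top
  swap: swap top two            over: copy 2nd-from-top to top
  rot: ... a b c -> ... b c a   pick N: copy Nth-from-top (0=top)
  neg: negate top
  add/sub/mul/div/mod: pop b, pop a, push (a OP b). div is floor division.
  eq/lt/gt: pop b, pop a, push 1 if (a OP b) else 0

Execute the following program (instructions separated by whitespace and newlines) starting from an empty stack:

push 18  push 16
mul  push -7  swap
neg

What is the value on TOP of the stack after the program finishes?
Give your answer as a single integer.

Answer: -288

Derivation:
After 'push 18': [18]
After 'push 16': [18, 16]
After 'mul': [288]
After 'push -7': [288, -7]
After 'swap': [-7, 288]
After 'neg': [-7, -288]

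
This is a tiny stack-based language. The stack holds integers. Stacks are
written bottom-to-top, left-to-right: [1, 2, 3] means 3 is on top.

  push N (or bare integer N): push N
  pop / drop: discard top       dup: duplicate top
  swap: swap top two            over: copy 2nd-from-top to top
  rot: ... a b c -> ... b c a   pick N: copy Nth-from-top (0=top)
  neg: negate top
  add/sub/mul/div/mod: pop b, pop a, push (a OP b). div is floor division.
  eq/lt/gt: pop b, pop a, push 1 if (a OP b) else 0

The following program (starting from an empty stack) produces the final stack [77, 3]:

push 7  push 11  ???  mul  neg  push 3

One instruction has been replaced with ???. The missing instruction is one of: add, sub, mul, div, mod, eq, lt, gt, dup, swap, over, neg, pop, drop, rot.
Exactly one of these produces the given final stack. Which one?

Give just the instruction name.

Stack before ???: [7, 11]
Stack after ???:  [7, -11]
The instruction that transforms [7, 11] -> [7, -11] is: neg

Answer: neg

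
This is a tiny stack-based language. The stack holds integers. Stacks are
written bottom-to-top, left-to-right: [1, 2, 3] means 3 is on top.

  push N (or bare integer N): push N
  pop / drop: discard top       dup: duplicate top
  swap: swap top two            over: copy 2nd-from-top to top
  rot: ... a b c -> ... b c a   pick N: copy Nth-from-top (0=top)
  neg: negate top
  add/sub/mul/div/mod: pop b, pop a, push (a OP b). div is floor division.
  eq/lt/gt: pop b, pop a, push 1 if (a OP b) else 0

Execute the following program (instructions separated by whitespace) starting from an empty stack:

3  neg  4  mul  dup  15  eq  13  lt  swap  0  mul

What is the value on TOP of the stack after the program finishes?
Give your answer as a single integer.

After 'push 3': [3]
After 'neg': [-3]
After 'push 4': [-3, 4]
After 'mul': [-12]
After 'dup': [-12, -12]
After 'push 15': [-12, -12, 15]
After 'eq': [-12, 0]
After 'push 13': [-12, 0, 13]
After 'lt': [-12, 1]
After 'swap': [1, -12]
After 'push 0': [1, -12, 0]
After 'mul': [1, 0]

Answer: 0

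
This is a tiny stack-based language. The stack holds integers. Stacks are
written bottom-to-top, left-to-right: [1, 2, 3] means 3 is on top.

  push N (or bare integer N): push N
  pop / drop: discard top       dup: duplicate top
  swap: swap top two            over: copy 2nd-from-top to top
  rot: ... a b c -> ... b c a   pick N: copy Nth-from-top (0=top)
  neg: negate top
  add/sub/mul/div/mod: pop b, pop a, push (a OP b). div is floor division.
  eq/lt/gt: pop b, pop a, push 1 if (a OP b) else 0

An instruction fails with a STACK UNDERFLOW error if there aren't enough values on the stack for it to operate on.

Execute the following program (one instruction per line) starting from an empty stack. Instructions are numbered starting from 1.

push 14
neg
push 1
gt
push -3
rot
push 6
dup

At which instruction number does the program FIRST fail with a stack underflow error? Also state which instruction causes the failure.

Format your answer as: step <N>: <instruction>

Step 1 ('push 14'): stack = [14], depth = 1
Step 2 ('neg'): stack = [-14], depth = 1
Step 3 ('push 1'): stack = [-14, 1], depth = 2
Step 4 ('gt'): stack = [0], depth = 1
Step 5 ('push -3'): stack = [0, -3], depth = 2
Step 6 ('rot'): needs 3 value(s) but depth is 2 — STACK UNDERFLOW

Answer: step 6: rot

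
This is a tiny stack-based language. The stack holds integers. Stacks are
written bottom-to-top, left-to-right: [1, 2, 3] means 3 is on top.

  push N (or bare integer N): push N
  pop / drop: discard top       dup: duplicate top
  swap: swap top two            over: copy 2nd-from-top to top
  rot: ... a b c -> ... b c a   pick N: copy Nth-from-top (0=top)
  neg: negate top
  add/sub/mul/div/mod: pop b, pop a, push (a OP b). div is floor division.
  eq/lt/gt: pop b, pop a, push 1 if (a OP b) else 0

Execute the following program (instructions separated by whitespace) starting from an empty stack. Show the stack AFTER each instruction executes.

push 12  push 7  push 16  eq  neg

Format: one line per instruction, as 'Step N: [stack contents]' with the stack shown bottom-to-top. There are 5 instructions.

Step 1: [12]
Step 2: [12, 7]
Step 3: [12, 7, 16]
Step 4: [12, 0]
Step 5: [12, 0]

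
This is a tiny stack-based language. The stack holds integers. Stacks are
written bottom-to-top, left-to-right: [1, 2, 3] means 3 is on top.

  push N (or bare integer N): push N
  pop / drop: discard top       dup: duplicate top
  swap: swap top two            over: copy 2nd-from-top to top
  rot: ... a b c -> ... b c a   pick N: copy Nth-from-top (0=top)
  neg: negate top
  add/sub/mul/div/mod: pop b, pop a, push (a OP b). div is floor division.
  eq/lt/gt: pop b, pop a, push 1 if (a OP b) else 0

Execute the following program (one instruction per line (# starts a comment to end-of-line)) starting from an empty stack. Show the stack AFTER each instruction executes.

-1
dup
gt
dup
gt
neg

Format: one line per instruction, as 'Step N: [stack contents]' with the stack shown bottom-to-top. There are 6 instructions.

Step 1: [-1]
Step 2: [-1, -1]
Step 3: [0]
Step 4: [0, 0]
Step 5: [0]
Step 6: [0]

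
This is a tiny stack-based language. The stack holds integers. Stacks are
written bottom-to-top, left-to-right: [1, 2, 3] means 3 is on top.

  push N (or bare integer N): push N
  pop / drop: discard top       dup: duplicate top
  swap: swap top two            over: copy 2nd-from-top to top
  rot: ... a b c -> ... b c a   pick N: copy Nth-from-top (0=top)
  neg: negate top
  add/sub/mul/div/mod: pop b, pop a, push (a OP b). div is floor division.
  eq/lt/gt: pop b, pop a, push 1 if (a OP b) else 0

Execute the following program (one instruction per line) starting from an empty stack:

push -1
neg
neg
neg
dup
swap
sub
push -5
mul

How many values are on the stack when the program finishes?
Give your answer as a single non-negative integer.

Answer: 1

Derivation:
After 'push -1': stack = [-1] (depth 1)
After 'neg': stack = [1] (depth 1)
After 'neg': stack = [-1] (depth 1)
After 'neg': stack = [1] (depth 1)
After 'dup': stack = [1, 1] (depth 2)
After 'swap': stack = [1, 1] (depth 2)
After 'sub': stack = [0] (depth 1)
After 'push -5': stack = [0, -5] (depth 2)
After 'mul': stack = [0] (depth 1)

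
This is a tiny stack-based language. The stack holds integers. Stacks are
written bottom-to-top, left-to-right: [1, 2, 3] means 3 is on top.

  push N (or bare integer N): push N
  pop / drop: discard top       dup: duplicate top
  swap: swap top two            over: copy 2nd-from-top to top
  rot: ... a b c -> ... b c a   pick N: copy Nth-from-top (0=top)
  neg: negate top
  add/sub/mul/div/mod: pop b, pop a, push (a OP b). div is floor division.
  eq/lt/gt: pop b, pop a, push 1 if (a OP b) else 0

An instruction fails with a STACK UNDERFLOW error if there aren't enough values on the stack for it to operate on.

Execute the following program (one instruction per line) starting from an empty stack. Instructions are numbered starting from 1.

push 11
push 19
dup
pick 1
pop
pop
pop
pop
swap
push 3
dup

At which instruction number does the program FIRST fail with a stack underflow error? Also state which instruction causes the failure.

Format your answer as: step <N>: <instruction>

Step 1 ('push 11'): stack = [11], depth = 1
Step 2 ('push 19'): stack = [11, 19], depth = 2
Step 3 ('dup'): stack = [11, 19, 19], depth = 3
Step 4 ('pick 1'): stack = [11, 19, 19, 19], depth = 4
Step 5 ('pop'): stack = [11, 19, 19], depth = 3
Step 6 ('pop'): stack = [11, 19], depth = 2
Step 7 ('pop'): stack = [11], depth = 1
Step 8 ('pop'): stack = [], depth = 0
Step 9 ('swap'): needs 2 value(s) but depth is 0 — STACK UNDERFLOW

Answer: step 9: swap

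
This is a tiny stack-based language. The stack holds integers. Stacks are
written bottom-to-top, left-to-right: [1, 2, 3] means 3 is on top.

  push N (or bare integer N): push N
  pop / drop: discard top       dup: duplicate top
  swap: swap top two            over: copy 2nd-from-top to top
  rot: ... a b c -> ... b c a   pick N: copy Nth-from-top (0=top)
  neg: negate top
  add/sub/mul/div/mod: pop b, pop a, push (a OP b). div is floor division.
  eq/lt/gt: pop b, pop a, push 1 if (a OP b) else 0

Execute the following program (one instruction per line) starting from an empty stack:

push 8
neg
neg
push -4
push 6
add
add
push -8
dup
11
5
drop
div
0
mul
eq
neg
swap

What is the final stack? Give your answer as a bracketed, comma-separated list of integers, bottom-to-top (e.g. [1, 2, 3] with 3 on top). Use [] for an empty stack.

After 'push 8': [8]
After 'neg': [-8]
After 'neg': [8]
After 'push -4': [8, -4]
After 'push 6': [8, -4, 6]
After 'add': [8, 2]
After 'add': [10]
After 'push -8': [10, -8]
After 'dup': [10, -8, -8]
After 'push 11': [10, -8, -8, 11]
After 'push 5': [10, -8, -8, 11, 5]
After 'drop': [10, -8, -8, 11]
After 'div': [10, -8, -1]
After 'push 0': [10, -8, -1, 0]
After 'mul': [10, -8, 0]
After 'eq': [10, 0]
After 'neg': [10, 0]
After 'swap': [0, 10]

Answer: [0, 10]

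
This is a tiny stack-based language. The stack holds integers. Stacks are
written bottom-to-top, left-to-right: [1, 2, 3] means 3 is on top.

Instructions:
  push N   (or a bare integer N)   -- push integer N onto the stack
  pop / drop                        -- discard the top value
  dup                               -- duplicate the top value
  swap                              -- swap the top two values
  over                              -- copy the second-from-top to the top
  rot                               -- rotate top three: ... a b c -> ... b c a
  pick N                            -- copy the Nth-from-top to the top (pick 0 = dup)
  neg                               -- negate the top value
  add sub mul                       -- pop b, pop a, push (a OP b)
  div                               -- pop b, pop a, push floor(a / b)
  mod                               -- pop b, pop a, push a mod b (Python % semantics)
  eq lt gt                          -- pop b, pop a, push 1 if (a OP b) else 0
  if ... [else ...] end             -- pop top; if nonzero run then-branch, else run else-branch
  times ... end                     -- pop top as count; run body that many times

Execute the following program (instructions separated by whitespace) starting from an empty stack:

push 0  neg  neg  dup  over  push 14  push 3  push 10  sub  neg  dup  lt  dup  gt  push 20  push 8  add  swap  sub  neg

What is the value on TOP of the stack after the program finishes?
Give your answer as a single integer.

After 'push 0': [0]
After 'neg': [0]
After 'neg': [0]
After 'dup': [0, 0]
After 'over': [0, 0, 0]
After 'push 14': [0, 0, 0, 14]
After 'push 3': [0, 0, 0, 14, 3]
After 'push 10': [0, 0, 0, 14, 3, 10]
After 'sub': [0, 0, 0, 14, -7]
After 'neg': [0, 0, 0, 14, 7]
After 'dup': [0, 0, 0, 14, 7, 7]
After 'lt': [0, 0, 0, 14, 0]
After 'dup': [0, 0, 0, 14, 0, 0]
After 'gt': [0, 0, 0, 14, 0]
After 'push 20': [0, 0, 0, 14, 0, 20]
After 'push 8': [0, 0, 0, 14, 0, 20, 8]
After 'add': [0, 0, 0, 14, 0, 28]
After 'swap': [0, 0, 0, 14, 28, 0]
After 'sub': [0, 0, 0, 14, 28]
After 'neg': [0, 0, 0, 14, -28]

Answer: -28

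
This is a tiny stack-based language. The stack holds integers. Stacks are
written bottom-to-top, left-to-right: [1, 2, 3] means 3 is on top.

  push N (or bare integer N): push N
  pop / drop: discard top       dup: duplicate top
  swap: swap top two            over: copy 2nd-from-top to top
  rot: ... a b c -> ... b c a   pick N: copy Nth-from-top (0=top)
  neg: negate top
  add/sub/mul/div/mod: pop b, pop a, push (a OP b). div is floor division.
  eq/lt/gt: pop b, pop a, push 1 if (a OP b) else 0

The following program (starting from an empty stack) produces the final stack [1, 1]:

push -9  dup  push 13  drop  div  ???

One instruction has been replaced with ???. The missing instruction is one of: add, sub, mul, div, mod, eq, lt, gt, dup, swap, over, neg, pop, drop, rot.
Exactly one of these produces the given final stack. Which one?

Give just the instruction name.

Stack before ???: [1]
Stack after ???:  [1, 1]
The instruction that transforms [1] -> [1, 1] is: dup

Answer: dup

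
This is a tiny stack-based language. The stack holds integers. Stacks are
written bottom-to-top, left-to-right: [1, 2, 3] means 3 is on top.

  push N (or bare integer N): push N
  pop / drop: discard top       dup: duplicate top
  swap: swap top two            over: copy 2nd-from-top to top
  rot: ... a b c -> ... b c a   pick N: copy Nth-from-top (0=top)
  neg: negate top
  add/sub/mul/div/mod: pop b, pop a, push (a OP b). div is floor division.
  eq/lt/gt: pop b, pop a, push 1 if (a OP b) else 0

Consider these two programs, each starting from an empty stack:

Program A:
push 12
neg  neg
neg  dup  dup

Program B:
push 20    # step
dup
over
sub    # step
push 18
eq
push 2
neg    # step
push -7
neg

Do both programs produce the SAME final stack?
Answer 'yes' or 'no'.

Program A trace:
  After 'push 12': [12]
  After 'neg': [-12]
  After 'neg': [12]
  After 'neg': [-12]
  After 'dup': [-12, -12]
  After 'dup': [-12, -12, -12]
Program A final stack: [-12, -12, -12]

Program B trace:
  After 'push 20': [20]
  After 'dup': [20, 20]
  After 'over': [20, 20, 20]
  After 'sub': [20, 0]
  After 'push 18': [20, 0, 18]
  After 'eq': [20, 0]
  After 'push 2': [20, 0, 2]
  After 'neg': [20, 0, -2]
  After 'push -7': [20, 0, -2, -7]
  After 'neg': [20, 0, -2, 7]
Program B final stack: [20, 0, -2, 7]
Same: no

Answer: no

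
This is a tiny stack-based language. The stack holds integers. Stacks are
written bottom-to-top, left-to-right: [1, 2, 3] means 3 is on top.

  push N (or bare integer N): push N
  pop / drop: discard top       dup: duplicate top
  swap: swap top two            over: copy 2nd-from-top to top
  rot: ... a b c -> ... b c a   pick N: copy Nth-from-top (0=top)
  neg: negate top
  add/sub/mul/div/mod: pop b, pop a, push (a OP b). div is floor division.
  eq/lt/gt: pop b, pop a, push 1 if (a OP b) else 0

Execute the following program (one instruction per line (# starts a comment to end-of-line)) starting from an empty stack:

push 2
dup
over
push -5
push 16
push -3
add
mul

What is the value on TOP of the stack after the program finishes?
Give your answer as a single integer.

After 'push 2': [2]
After 'dup': [2, 2]
After 'over': [2, 2, 2]
After 'push -5': [2, 2, 2, -5]
After 'push 16': [2, 2, 2, -5, 16]
After 'push -3': [2, 2, 2, -5, 16, -3]
After 'add': [2, 2, 2, -5, 13]
After 'mul': [2, 2, 2, -65]

Answer: -65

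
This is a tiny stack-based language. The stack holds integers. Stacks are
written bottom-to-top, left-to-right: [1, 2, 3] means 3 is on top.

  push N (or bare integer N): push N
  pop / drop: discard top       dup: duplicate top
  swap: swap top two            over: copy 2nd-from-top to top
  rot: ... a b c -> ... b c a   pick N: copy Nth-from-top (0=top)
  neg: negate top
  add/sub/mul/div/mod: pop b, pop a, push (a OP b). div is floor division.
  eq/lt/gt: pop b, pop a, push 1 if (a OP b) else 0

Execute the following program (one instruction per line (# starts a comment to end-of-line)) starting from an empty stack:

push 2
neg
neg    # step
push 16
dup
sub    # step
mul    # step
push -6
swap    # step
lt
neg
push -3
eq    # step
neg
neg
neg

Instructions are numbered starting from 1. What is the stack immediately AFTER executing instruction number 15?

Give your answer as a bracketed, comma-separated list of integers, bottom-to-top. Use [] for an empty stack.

Step 1 ('push 2'): [2]
Step 2 ('neg'): [-2]
Step 3 ('neg'): [2]
Step 4 ('push 16'): [2, 16]
Step 5 ('dup'): [2, 16, 16]
Step 6 ('sub'): [2, 0]
Step 7 ('mul'): [0]
Step 8 ('push -6'): [0, -6]
Step 9 ('swap'): [-6, 0]
Step 10 ('lt'): [1]
Step 11 ('neg'): [-1]
Step 12 ('push -3'): [-1, -3]
Step 13 ('eq'): [0]
Step 14 ('neg'): [0]
Step 15 ('neg'): [0]

Answer: [0]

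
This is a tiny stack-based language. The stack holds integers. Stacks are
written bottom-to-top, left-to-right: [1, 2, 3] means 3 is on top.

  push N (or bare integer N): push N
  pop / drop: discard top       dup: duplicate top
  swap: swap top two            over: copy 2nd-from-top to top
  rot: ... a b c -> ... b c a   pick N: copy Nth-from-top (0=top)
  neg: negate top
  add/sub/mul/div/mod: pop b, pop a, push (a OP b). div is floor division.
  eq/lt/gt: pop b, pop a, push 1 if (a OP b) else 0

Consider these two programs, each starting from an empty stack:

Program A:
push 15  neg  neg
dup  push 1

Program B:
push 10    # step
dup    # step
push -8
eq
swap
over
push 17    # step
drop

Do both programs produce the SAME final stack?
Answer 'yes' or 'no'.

Answer: no

Derivation:
Program A trace:
  After 'push 15': [15]
  After 'neg': [-15]
  After 'neg': [15]
  After 'dup': [15, 15]
  After 'push 1': [15, 15, 1]
Program A final stack: [15, 15, 1]

Program B trace:
  After 'push 10': [10]
  After 'dup': [10, 10]
  After 'push -8': [10, 10, -8]
  After 'eq': [10, 0]
  After 'swap': [0, 10]
  After 'over': [0, 10, 0]
  After 'push 17': [0, 10, 0, 17]
  After 'drop': [0, 10, 0]
Program B final stack: [0, 10, 0]
Same: no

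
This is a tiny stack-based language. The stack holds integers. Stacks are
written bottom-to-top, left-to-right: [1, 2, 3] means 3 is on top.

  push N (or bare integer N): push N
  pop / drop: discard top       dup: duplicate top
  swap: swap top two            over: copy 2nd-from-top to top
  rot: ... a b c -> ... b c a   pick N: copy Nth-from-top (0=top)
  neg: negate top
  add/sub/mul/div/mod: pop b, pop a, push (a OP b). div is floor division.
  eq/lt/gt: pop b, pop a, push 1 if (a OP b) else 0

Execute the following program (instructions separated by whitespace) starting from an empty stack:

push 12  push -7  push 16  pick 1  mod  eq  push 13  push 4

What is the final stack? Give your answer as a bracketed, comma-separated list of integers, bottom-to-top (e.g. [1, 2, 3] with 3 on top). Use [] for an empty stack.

After 'push 12': [12]
After 'push -7': [12, -7]
After 'push 16': [12, -7, 16]
After 'pick 1': [12, -7, 16, -7]
After 'mod': [12, -7, -5]
After 'eq': [12, 0]
After 'push 13': [12, 0, 13]
After 'push 4': [12, 0, 13, 4]

Answer: [12, 0, 13, 4]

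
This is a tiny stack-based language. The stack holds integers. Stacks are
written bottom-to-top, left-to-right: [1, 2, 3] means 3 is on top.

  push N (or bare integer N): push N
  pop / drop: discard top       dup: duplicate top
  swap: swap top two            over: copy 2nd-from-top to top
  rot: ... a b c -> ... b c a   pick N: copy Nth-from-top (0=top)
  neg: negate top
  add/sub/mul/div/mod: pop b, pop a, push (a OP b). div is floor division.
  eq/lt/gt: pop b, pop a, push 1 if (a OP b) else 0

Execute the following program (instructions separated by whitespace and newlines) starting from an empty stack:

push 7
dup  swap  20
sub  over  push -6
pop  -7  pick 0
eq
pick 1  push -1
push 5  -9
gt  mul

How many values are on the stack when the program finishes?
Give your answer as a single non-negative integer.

Answer: 6

Derivation:
After 'push 7': stack = [7] (depth 1)
After 'dup': stack = [7, 7] (depth 2)
After 'swap': stack = [7, 7] (depth 2)
After 'push 20': stack = [7, 7, 20] (depth 3)
After 'sub': stack = [7, -13] (depth 2)
After 'over': stack = [7, -13, 7] (depth 3)
After 'push -6': stack = [7, -13, 7, -6] (depth 4)
After 'pop': stack = [7, -13, 7] (depth 3)
After 'push -7': stack = [7, -13, 7, -7] (depth 4)
After 'pick 0': stack = [7, -13, 7, -7, -7] (depth 5)
After 'eq': stack = [7, -13, 7, 1] (depth 4)
After 'pick 1': stack = [7, -13, 7, 1, 7] (depth 5)
After 'push -1': stack = [7, -13, 7, 1, 7, -1] (depth 6)
After 'push 5': stack = [7, -13, 7, 1, 7, -1, 5] (depth 7)
After 'push -9': stack = [7, -13, 7, 1, 7, -1, 5, -9] (depth 8)
After 'gt': stack = [7, -13, 7, 1, 7, -1, 1] (depth 7)
After 'mul': stack = [7, -13, 7, 1, 7, -1] (depth 6)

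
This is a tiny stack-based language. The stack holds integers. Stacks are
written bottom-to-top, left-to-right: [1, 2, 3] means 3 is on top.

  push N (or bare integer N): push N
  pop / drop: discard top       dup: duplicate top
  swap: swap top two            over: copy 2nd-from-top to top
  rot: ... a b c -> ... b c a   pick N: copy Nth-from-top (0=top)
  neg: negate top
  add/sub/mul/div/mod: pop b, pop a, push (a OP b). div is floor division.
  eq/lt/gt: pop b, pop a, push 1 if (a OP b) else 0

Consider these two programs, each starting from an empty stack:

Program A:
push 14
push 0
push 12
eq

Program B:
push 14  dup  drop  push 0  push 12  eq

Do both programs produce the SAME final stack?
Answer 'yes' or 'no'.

Program A trace:
  After 'push 14': [14]
  After 'push 0': [14, 0]
  After 'push 12': [14, 0, 12]
  After 'eq': [14, 0]
Program A final stack: [14, 0]

Program B trace:
  After 'push 14': [14]
  After 'dup': [14, 14]
  After 'drop': [14]
  After 'push 0': [14, 0]
  After 'push 12': [14, 0, 12]
  After 'eq': [14, 0]
Program B final stack: [14, 0]
Same: yes

Answer: yes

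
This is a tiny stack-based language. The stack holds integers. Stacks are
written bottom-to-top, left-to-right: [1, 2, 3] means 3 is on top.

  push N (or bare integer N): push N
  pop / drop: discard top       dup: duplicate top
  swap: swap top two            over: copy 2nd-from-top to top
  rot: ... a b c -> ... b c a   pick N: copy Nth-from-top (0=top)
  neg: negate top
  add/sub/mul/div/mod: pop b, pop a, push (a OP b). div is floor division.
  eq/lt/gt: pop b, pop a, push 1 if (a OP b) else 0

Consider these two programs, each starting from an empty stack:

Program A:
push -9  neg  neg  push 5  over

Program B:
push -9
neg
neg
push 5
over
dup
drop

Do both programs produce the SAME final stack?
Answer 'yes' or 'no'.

Answer: yes

Derivation:
Program A trace:
  After 'push -9': [-9]
  After 'neg': [9]
  After 'neg': [-9]
  After 'push 5': [-9, 5]
  After 'over': [-9, 5, -9]
Program A final stack: [-9, 5, -9]

Program B trace:
  After 'push -9': [-9]
  After 'neg': [9]
  After 'neg': [-9]
  After 'push 5': [-9, 5]
  After 'over': [-9, 5, -9]
  After 'dup': [-9, 5, -9, -9]
  After 'drop': [-9, 5, -9]
Program B final stack: [-9, 5, -9]
Same: yes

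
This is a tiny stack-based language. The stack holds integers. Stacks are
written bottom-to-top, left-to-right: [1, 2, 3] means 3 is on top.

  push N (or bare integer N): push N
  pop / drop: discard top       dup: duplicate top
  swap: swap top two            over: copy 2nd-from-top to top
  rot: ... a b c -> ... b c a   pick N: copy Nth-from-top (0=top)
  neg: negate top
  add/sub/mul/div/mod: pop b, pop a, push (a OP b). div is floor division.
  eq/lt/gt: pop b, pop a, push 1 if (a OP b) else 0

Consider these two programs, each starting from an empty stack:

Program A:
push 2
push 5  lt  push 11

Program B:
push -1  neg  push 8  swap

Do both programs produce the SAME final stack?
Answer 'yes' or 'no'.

Program A trace:
  After 'push 2': [2]
  After 'push 5': [2, 5]
  After 'lt': [1]
  After 'push 11': [1, 11]
Program A final stack: [1, 11]

Program B trace:
  After 'push -1': [-1]
  After 'neg': [1]
  After 'push 8': [1, 8]
  After 'swap': [8, 1]
Program B final stack: [8, 1]
Same: no

Answer: no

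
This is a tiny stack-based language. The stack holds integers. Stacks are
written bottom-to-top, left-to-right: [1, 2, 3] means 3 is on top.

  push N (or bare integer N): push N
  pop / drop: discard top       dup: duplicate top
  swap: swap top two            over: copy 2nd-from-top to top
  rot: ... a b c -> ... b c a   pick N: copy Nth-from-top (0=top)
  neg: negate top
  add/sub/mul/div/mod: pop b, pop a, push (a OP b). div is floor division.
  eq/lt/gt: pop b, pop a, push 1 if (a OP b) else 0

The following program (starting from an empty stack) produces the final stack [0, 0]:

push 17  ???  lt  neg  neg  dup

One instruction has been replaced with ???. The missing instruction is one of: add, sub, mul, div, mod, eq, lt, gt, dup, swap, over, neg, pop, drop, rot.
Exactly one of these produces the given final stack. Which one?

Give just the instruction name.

Stack before ???: [17]
Stack after ???:  [17, 17]
The instruction that transforms [17] -> [17, 17] is: dup

Answer: dup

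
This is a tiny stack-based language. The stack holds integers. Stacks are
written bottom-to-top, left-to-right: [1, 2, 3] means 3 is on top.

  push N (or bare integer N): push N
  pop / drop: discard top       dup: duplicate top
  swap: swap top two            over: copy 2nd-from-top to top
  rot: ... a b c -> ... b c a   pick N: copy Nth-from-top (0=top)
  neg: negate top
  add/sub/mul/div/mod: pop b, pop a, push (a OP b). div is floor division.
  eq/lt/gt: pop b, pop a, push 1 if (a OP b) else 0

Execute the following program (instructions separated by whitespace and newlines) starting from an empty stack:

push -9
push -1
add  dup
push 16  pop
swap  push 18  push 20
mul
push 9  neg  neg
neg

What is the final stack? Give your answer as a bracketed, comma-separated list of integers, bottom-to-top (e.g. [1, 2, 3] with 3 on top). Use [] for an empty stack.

After 'push -9': [-9]
After 'push -1': [-9, -1]
After 'add': [-10]
After 'dup': [-10, -10]
After 'push 16': [-10, -10, 16]
After 'pop': [-10, -10]
After 'swap': [-10, -10]
After 'push 18': [-10, -10, 18]
After 'push 20': [-10, -10, 18, 20]
After 'mul': [-10, -10, 360]
After 'push 9': [-10, -10, 360, 9]
After 'neg': [-10, -10, 360, -9]
After 'neg': [-10, -10, 360, 9]
After 'neg': [-10, -10, 360, -9]

Answer: [-10, -10, 360, -9]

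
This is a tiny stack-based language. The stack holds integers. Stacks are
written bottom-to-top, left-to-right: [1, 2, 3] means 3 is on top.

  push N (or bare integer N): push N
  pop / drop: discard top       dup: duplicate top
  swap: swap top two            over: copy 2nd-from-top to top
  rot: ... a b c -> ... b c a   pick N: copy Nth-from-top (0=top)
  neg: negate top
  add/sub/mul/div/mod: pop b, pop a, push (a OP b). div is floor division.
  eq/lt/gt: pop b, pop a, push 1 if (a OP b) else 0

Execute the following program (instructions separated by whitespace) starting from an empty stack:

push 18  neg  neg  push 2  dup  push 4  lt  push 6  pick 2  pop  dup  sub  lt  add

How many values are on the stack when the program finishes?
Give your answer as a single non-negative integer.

After 'push 18': stack = [18] (depth 1)
After 'neg': stack = [-18] (depth 1)
After 'neg': stack = [18] (depth 1)
After 'push 2': stack = [18, 2] (depth 2)
After 'dup': stack = [18, 2, 2] (depth 3)
After 'push 4': stack = [18, 2, 2, 4] (depth 4)
After 'lt': stack = [18, 2, 1] (depth 3)
After 'push 6': stack = [18, 2, 1, 6] (depth 4)
After 'pick 2': stack = [18, 2, 1, 6, 2] (depth 5)
After 'pop': stack = [18, 2, 1, 6] (depth 4)
After 'dup': stack = [18, 2, 1, 6, 6] (depth 5)
After 'sub': stack = [18, 2, 1, 0] (depth 4)
After 'lt': stack = [18, 2, 0] (depth 3)
After 'add': stack = [18, 2] (depth 2)

Answer: 2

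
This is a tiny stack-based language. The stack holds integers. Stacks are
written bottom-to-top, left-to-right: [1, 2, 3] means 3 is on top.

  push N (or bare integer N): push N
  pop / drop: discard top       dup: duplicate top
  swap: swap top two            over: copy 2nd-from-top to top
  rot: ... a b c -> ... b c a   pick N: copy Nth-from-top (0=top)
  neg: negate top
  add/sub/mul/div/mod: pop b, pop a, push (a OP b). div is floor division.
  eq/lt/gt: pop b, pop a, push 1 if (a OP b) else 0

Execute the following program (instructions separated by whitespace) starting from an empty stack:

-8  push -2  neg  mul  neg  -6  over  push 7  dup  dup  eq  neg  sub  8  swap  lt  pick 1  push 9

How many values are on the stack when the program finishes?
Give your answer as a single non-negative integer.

After 'push -8': stack = [-8] (depth 1)
After 'push -2': stack = [-8, -2] (depth 2)
After 'neg': stack = [-8, 2] (depth 2)
After 'mul': stack = [-16] (depth 1)
After 'neg': stack = [16] (depth 1)
After 'push -6': stack = [16, -6] (depth 2)
After 'over': stack = [16, -6, 16] (depth 3)
After 'push 7': stack = [16, -6, 16, 7] (depth 4)
After 'dup': stack = [16, -6, 16, 7, 7] (depth 5)
After 'dup': stack = [16, -6, 16, 7, 7, 7] (depth 6)
After 'eq': stack = [16, -6, 16, 7, 1] (depth 5)
After 'neg': stack = [16, -6, 16, 7, -1] (depth 5)
After 'sub': stack = [16, -6, 16, 8] (depth 4)
After 'push 8': stack = [16, -6, 16, 8, 8] (depth 5)
After 'swap': stack = [16, -6, 16, 8, 8] (depth 5)
After 'lt': stack = [16, -6, 16, 0] (depth 4)
After 'pick 1': stack = [16, -6, 16, 0, 16] (depth 5)
After 'push 9': stack = [16, -6, 16, 0, 16, 9] (depth 6)

Answer: 6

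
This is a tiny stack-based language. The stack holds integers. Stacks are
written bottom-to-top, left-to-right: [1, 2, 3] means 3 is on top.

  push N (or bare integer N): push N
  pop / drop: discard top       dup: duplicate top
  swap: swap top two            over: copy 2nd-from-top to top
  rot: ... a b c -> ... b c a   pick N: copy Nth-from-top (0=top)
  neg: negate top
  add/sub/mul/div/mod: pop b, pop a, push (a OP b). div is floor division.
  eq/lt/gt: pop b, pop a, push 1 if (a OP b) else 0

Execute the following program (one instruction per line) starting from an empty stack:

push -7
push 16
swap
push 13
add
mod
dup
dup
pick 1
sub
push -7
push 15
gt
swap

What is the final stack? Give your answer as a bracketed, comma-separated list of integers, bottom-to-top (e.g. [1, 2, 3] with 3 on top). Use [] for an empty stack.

After 'push -7': [-7]
After 'push 16': [-7, 16]
After 'swap': [16, -7]
After 'push 13': [16, -7, 13]
After 'add': [16, 6]
After 'mod': [4]
After 'dup': [4, 4]
After 'dup': [4, 4, 4]
After 'pick 1': [4, 4, 4, 4]
After 'sub': [4, 4, 0]
After 'push -7': [4, 4, 0, -7]
After 'push 15': [4, 4, 0, -7, 15]
After 'gt': [4, 4, 0, 0]
After 'swap': [4, 4, 0, 0]

Answer: [4, 4, 0, 0]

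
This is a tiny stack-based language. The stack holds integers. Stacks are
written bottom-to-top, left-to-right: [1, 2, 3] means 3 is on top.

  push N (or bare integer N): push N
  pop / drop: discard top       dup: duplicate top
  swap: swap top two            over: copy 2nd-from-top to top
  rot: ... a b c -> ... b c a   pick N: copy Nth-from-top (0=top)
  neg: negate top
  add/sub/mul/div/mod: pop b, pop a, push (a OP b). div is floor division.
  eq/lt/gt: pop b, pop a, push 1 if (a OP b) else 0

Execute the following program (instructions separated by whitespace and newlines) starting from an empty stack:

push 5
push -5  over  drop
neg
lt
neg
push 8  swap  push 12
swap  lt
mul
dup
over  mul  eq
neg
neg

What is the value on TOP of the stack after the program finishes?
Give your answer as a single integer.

Answer: 1

Derivation:
After 'push 5': [5]
After 'push -5': [5, -5]
After 'over': [5, -5, 5]
After 'drop': [5, -5]
After 'neg': [5, 5]
After 'lt': [0]
After 'neg': [0]
After 'push 8': [0, 8]
After 'swap': [8, 0]
After 'push 12': [8, 0, 12]
After 'swap': [8, 12, 0]
After 'lt': [8, 0]
After 'mul': [0]
After 'dup': [0, 0]
After 'over': [0, 0, 0]
After 'mul': [0, 0]
After 'eq': [1]
After 'neg': [-1]
After 'neg': [1]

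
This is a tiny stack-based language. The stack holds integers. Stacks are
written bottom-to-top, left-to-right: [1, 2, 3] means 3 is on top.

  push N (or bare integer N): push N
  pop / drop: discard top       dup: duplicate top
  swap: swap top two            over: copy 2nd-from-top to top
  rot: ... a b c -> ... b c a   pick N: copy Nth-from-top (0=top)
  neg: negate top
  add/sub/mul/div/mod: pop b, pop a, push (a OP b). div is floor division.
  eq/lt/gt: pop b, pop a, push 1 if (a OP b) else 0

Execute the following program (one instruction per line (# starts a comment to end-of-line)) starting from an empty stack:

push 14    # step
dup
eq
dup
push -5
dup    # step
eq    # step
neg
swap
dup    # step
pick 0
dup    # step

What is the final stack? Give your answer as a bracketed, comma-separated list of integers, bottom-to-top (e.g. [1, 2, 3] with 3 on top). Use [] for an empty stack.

After 'push 14': [14]
After 'dup': [14, 14]
After 'eq': [1]
After 'dup': [1, 1]
After 'push -5': [1, 1, -5]
After 'dup': [1, 1, -5, -5]
After 'eq': [1, 1, 1]
After 'neg': [1, 1, -1]
After 'swap': [1, -1, 1]
After 'dup': [1, -1, 1, 1]
After 'pick 0': [1, -1, 1, 1, 1]
After 'dup': [1, -1, 1, 1, 1, 1]

Answer: [1, -1, 1, 1, 1, 1]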